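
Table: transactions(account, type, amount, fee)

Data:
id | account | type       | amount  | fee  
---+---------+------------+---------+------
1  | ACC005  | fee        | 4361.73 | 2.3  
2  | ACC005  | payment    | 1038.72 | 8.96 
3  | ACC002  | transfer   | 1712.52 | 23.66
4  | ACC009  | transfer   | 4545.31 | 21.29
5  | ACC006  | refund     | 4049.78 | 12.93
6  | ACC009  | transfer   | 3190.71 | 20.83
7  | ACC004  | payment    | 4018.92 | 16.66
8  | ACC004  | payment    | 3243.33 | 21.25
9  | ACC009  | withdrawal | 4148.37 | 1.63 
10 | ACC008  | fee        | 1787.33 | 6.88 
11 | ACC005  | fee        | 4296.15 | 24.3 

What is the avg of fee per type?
SELECT type, AVG(fee) as result
FROM transactions
GROUP BY type

Result:
  fee: 11.16
  payment: 15.62
  refund: 12.93
  transfer: 21.93
  withdrawal: 1.63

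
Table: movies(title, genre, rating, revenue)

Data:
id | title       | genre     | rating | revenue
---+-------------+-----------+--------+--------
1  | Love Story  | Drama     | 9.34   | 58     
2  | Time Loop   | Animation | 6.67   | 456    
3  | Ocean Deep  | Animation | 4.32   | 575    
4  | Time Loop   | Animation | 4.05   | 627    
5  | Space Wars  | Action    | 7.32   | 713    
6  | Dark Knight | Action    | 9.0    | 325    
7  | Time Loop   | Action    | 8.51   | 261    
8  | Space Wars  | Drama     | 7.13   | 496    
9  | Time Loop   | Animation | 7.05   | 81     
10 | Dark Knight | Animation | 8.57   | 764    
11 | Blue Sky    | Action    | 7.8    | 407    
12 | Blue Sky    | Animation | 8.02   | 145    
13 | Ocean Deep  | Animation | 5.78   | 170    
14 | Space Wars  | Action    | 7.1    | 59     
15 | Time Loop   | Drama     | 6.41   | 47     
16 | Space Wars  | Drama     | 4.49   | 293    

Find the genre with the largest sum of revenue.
SELECT genre, SUM(revenue) as val
FROM movies
GROUP BY genre
ORDER BY val DESC
LIMIT 1

Result: Animation with sum(revenue) = 2818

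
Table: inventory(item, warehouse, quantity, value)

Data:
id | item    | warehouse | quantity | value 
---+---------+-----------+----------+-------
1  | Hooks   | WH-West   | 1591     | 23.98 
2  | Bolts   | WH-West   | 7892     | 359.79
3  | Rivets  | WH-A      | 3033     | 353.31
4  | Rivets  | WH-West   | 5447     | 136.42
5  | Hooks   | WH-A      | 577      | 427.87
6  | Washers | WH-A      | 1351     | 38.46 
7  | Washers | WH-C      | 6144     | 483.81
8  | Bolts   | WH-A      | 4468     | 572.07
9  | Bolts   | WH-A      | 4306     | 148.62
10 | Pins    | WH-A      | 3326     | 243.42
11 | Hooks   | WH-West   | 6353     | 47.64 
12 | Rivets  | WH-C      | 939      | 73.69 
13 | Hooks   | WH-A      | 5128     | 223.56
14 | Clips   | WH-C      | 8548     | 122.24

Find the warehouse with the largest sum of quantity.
SELECT warehouse, SUM(quantity) as val
FROM inventory
GROUP BY warehouse
ORDER BY val DESC
LIMIT 1

Result: WH-A with sum(quantity) = 22189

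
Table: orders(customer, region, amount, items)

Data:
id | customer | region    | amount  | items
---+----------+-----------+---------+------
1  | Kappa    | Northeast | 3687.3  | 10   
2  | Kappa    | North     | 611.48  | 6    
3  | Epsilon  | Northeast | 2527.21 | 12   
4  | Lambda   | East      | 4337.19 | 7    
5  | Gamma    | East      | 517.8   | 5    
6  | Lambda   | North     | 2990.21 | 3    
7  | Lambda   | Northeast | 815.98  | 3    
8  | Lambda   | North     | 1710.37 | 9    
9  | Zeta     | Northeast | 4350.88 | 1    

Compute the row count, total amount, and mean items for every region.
SELECT region,
       COUNT(*) as cnt,
       SUM(amount) as total_amount,
       AVG(items) as avg_items
FROM orders
GROUP BY region

Result:
  East: 2 records, 4854.99 total amount, 6.00 avg items
  North: 3 records, 5312.06 total amount, 6.00 avg items
  Northeast: 4 records, 11381.37 total amount, 6.50 avg items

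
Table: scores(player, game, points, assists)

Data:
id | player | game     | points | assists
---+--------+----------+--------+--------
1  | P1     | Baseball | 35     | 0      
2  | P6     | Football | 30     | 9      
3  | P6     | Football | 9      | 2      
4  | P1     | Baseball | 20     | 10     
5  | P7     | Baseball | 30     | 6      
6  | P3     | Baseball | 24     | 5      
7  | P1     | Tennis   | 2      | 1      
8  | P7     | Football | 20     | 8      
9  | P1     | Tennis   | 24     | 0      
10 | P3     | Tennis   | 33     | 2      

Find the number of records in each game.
SELECT game, COUNT(*) as count
FROM scores
GROUP BY game

Result:
  Baseball: 4
  Football: 3
  Tennis: 3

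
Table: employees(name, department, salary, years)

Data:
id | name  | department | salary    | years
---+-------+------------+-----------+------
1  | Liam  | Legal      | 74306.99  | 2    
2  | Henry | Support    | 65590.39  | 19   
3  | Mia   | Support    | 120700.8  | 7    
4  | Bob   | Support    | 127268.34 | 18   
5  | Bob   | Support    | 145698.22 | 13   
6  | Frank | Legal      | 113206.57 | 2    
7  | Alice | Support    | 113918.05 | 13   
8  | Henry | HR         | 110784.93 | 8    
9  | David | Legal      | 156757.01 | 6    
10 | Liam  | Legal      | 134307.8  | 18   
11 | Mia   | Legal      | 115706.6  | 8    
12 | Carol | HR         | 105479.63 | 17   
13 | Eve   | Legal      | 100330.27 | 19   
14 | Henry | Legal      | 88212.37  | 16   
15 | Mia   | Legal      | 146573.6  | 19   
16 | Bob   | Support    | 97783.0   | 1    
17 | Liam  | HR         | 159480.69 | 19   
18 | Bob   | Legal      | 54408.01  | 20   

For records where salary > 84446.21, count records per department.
SELECT department, COUNT(*)
FROM employees
WHERE salary > 84446.21
GROUP BY department

Note: WHERE filters rows before grouping.

Result:
  HR: 3
  Legal: 7
  Support: 5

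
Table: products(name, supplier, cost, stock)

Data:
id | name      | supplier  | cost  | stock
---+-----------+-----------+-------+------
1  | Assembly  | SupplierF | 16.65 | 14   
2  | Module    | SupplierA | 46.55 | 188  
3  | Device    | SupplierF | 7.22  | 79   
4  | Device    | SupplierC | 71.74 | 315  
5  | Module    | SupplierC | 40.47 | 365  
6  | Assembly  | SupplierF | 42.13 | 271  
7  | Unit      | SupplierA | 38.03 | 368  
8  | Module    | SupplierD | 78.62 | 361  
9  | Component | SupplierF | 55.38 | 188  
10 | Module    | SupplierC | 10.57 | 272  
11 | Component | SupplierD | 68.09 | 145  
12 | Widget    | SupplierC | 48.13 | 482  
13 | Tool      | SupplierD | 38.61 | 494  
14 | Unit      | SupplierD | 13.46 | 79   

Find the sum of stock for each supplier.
SELECT supplier, SUM(stock) as result
FROM products
GROUP BY supplier

Result:
  SupplierA: 556
  SupplierC: 1434
  SupplierD: 1079
  SupplierF: 552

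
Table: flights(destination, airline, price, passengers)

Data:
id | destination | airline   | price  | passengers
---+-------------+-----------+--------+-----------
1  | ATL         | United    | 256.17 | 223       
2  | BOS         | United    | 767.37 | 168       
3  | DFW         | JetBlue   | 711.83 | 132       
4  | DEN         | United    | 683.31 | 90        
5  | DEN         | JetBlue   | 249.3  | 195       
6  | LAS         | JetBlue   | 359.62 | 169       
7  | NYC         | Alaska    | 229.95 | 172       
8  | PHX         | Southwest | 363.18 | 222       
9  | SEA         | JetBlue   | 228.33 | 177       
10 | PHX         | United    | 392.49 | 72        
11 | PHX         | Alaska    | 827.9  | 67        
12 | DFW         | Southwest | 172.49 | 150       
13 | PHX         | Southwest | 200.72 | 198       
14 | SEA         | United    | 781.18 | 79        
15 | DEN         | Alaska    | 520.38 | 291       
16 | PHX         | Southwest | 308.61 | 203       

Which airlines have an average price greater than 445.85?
SELECT airline, AVG(price)
FROM flights
GROUP BY airline
HAVING AVG(price) > 445.85

Result:
  Alaska: avg=526.08
  United: avg=576.10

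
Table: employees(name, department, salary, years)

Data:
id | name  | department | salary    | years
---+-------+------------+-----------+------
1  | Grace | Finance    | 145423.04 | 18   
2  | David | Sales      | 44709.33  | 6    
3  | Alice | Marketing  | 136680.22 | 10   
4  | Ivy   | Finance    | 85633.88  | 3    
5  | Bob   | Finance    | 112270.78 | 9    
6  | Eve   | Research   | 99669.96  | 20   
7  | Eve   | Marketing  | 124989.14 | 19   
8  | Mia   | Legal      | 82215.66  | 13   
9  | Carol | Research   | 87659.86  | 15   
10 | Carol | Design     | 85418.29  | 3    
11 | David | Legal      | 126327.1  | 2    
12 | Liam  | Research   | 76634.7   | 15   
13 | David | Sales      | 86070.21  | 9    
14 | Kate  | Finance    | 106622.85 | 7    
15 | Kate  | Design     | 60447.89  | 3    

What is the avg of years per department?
SELECT department, AVG(years) as result
FROM employees
GROUP BY department

Result:
  Design: 3.00
  Finance: 9.25
  Legal: 7.50
  Marketing: 14.50
  Research: 16.67
  Sales: 7.50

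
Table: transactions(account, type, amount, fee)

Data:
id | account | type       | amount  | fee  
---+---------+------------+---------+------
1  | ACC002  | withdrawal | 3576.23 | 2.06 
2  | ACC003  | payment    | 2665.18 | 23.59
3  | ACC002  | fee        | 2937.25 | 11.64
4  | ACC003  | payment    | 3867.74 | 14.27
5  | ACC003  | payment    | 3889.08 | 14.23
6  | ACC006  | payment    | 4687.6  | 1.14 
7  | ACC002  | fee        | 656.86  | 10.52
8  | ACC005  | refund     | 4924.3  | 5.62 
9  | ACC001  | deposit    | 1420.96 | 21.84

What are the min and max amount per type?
SELECT type, MIN(amount), MAX(amount)
FROM transactions
GROUP BY type

Result:
  deposit: min=1420.96, max=1420.96
  fee: min=656.86, max=2937.25
  payment: min=2665.18, max=4687.60
  refund: min=4924.30, max=4924.30
  withdrawal: min=3576.23, max=3576.23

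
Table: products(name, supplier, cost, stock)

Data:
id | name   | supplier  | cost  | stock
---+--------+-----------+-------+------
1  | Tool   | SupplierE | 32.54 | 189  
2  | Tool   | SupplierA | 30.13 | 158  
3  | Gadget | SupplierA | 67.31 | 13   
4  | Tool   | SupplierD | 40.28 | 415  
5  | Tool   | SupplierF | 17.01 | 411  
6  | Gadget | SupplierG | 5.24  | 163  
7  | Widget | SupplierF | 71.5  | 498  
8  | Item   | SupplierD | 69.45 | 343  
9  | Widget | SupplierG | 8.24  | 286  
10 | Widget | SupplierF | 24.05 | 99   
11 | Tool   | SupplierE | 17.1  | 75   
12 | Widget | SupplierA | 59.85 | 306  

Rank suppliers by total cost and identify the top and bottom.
SELECT supplier, SUM(cost)
FROM products
GROUP BY supplier
ORDER BY SUM(cost)

All groups:
  SupplierG: 13.48
  SupplierE: 49.64
  SupplierD: 109.73
  SupplierF: 112.56
  SupplierA: 157.29

Highest: SupplierA (157.29)
Lowest: SupplierG (13.48)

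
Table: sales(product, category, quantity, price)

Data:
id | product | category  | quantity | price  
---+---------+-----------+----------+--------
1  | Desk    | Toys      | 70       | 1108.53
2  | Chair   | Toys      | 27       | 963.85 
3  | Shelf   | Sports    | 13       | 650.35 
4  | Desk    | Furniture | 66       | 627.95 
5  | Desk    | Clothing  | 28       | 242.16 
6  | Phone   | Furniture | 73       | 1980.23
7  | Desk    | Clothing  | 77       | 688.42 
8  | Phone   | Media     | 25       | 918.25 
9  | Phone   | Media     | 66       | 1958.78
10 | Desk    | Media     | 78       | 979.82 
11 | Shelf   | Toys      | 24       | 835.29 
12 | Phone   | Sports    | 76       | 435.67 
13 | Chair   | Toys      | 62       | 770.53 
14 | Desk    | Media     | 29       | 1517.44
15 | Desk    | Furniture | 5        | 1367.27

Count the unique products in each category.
SELECT category, COUNT(DISTINCT product)
FROM sales
GROUP BY category

Result:
  Clothing: 1 distinct
  Furniture: 2 distinct
  Media: 2 distinct
  Sports: 2 distinct
  Toys: 3 distinct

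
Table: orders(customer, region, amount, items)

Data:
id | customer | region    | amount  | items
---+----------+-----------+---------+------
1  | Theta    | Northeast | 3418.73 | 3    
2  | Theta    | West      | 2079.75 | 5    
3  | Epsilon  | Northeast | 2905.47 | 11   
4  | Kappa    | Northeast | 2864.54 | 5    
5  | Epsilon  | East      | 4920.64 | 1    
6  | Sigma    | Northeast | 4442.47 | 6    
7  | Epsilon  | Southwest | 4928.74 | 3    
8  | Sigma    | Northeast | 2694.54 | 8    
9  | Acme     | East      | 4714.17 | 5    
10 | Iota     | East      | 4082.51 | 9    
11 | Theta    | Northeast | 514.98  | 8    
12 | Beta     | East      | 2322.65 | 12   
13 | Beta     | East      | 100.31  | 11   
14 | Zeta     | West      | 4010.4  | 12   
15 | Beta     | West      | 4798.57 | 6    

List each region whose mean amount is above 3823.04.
SELECT region, AVG(amount)
FROM orders
GROUP BY region
HAVING AVG(amount) > 3823.04

Result:
  Southwest: avg=4928.74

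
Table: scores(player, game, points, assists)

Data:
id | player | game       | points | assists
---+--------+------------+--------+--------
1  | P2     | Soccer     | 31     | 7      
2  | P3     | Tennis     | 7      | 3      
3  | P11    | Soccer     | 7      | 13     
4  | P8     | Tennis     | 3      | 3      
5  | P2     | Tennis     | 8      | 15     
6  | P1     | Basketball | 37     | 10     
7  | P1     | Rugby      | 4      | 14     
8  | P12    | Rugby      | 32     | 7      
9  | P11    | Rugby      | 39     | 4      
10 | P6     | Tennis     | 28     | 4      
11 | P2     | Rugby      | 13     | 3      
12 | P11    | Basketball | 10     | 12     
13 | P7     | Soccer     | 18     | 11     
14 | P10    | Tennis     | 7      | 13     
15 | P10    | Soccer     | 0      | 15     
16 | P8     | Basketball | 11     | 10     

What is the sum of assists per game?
SELECT game, SUM(assists) as result
FROM scores
GROUP BY game

Result:
  Basketball: 32
  Rugby: 28
  Soccer: 46
  Tennis: 38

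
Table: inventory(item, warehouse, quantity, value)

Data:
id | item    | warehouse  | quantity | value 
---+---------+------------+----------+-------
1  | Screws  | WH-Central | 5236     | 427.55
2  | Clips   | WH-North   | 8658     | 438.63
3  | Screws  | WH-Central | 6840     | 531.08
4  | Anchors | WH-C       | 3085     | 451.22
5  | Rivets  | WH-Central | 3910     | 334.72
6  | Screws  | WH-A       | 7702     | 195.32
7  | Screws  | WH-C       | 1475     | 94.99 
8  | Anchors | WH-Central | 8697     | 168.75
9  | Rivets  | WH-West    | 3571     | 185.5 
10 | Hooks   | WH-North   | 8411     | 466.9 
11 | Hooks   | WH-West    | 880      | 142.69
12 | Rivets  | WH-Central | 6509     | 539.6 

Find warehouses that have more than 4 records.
SELECT warehouse, COUNT(*) as cnt
FROM inventory
GROUP BY warehouse
HAVING COUNT(*) > 4

Result:
  WH-Central: 5

Note: HAVING filters groups after aggregation, WHERE filters rows before.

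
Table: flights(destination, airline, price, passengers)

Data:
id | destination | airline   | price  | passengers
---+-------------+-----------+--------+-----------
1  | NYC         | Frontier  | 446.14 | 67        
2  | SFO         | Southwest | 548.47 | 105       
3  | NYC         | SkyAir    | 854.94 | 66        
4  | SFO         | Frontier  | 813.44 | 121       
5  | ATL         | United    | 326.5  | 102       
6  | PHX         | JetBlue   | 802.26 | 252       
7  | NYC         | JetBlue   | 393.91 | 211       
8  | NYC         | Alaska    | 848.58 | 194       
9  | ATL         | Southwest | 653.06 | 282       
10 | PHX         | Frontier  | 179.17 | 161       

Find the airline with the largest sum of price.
SELECT airline, SUM(price) as val
FROM flights
GROUP BY airline
ORDER BY val DESC
LIMIT 1

Result: Frontier with sum(price) = 1438.75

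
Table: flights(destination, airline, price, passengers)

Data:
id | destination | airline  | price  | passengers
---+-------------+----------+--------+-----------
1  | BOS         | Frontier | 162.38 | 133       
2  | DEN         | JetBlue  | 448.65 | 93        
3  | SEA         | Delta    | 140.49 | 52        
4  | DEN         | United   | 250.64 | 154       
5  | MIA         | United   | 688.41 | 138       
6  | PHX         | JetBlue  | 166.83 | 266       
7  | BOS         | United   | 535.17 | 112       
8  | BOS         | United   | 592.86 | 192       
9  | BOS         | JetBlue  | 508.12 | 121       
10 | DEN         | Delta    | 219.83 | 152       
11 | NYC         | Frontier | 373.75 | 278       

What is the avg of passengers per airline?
SELECT airline, AVG(passengers) as result
FROM flights
GROUP BY airline

Result:
  Delta: 102.00
  Frontier: 205.50
  JetBlue: 160.00
  United: 149.00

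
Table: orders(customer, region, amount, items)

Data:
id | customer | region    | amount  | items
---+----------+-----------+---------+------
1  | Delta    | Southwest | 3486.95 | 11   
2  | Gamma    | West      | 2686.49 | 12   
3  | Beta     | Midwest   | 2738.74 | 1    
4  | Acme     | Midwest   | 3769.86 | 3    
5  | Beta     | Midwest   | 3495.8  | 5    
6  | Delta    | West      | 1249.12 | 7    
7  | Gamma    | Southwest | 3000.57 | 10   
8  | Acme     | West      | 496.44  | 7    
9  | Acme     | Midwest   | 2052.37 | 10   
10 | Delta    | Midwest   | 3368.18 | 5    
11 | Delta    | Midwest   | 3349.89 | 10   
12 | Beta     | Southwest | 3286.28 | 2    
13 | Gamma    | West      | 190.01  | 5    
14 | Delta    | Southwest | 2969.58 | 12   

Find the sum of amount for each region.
SELECT region, SUM(amount) as result
FROM orders
GROUP BY region

Result:
  Midwest: 18774.84
  Southwest: 12743.38
  West: 4622.06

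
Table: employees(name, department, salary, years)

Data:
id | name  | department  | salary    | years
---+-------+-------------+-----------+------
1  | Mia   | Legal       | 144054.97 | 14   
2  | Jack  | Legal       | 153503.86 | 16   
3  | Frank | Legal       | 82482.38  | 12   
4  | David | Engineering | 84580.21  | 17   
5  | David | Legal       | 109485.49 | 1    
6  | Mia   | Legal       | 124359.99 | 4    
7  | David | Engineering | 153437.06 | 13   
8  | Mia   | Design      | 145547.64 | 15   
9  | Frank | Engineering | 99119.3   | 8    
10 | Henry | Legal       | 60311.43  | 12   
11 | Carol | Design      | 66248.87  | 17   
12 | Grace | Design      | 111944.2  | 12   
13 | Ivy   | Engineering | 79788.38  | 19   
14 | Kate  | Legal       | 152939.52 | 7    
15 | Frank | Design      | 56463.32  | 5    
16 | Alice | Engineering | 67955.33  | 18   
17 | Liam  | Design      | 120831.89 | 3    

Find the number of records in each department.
SELECT department, COUNT(*) as count
FROM employees
GROUP BY department

Result:
  Design: 5
  Engineering: 5
  Legal: 7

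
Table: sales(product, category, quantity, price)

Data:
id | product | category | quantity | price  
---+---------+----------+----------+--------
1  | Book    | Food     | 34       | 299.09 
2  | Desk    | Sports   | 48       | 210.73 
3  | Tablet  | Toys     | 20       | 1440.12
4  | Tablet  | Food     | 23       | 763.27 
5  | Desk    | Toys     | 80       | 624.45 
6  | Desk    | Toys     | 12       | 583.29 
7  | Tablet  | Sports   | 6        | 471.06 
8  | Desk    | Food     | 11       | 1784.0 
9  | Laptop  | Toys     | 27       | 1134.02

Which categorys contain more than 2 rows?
SELECT category, COUNT(*) as cnt
FROM sales
GROUP BY category
HAVING COUNT(*) > 2

Result:
  Food: 3
  Toys: 4

Note: HAVING filters groups after aggregation, WHERE filters rows before.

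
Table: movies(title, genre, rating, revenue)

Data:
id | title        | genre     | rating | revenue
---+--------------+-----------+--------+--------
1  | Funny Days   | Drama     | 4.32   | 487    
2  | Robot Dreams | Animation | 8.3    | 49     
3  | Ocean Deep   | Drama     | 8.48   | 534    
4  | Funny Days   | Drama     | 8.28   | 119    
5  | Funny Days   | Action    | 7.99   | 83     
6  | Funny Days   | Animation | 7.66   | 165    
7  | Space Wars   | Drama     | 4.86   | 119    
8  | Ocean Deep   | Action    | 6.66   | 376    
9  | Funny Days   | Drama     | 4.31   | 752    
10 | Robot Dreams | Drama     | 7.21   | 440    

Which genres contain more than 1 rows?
SELECT genre, COUNT(*) as cnt
FROM movies
GROUP BY genre
HAVING COUNT(*) > 1

Result:
  Action: 2
  Animation: 2
  Drama: 6

Note: HAVING filters groups after aggregation, WHERE filters rows before.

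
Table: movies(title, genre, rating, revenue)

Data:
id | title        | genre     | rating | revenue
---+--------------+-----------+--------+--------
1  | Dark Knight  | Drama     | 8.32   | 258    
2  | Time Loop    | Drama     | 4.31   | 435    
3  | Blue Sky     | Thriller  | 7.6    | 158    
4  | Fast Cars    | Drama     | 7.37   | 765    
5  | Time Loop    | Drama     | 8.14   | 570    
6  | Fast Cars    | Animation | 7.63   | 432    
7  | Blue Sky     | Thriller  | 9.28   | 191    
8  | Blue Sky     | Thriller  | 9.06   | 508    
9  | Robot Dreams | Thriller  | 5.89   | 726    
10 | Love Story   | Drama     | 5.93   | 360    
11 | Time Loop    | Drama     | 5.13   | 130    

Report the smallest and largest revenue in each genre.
SELECT genre, MIN(revenue), MAX(revenue)
FROM movies
GROUP BY genre

Result:
  Animation: min=432, max=432
  Drama: min=130, max=765
  Thriller: min=158, max=726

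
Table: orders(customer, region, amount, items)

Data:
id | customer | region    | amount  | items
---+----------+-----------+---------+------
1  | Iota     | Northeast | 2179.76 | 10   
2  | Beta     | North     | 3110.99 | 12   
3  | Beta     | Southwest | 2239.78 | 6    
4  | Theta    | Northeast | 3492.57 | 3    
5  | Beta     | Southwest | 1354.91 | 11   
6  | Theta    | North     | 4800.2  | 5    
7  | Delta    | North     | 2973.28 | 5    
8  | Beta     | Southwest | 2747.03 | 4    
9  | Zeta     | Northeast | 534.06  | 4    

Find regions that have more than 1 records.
SELECT region, COUNT(*) as cnt
FROM orders
GROUP BY region
HAVING COUNT(*) > 1

Result:
  North: 3
  Northeast: 3
  Southwest: 3

Note: HAVING filters groups after aggregation, WHERE filters rows before.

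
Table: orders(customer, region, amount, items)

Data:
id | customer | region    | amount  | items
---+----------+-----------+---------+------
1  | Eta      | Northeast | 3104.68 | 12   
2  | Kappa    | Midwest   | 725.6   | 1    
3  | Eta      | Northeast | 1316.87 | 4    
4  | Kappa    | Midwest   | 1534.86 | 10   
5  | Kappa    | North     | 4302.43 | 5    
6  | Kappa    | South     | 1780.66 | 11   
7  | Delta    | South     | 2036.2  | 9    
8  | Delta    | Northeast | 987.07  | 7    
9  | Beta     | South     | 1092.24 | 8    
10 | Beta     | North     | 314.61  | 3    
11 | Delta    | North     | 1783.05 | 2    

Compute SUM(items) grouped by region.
SELECT region, SUM(items) as result
FROM orders
GROUP BY region

Result:
  Midwest: 11
  North: 10
  Northeast: 23
  South: 28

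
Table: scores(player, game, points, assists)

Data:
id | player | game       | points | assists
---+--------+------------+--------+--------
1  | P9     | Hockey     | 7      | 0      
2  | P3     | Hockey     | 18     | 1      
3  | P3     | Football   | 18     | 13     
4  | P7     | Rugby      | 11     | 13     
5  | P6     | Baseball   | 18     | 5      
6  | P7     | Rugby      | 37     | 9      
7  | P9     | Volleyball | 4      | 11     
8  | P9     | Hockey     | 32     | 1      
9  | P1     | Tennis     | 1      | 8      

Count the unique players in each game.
SELECT game, COUNT(DISTINCT player)
FROM scores
GROUP BY game

Result:
  Baseball: 1 distinct
  Football: 1 distinct
  Hockey: 2 distinct
  Rugby: 1 distinct
  Tennis: 1 distinct
  Volleyball: 1 distinct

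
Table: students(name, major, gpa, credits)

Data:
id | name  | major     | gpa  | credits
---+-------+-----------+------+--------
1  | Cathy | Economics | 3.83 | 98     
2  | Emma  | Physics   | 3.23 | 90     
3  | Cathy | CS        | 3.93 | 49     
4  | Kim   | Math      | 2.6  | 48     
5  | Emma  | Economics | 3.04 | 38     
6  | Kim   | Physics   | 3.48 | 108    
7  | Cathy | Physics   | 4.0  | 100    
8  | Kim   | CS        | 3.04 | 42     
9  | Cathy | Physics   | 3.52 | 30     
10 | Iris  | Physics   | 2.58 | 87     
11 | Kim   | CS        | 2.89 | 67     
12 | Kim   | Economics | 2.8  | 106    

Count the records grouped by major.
SELECT major, COUNT(*) as count
FROM students
GROUP BY major

Result:
  CS: 3
  Economics: 3
  Math: 1
  Physics: 5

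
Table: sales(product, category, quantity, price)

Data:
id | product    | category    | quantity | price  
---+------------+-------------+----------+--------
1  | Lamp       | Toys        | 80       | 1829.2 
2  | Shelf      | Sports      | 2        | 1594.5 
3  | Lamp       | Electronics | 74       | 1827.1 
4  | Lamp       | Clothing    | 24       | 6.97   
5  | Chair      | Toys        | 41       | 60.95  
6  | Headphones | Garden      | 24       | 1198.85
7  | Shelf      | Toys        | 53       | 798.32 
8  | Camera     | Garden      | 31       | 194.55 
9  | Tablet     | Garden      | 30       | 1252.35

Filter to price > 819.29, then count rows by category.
SELECT category, COUNT(*)
FROM sales
WHERE price > 819.29
GROUP BY category

Note: WHERE filters rows before grouping.

Result:
  Electronics: 1
  Garden: 2
  Sports: 1
  Toys: 1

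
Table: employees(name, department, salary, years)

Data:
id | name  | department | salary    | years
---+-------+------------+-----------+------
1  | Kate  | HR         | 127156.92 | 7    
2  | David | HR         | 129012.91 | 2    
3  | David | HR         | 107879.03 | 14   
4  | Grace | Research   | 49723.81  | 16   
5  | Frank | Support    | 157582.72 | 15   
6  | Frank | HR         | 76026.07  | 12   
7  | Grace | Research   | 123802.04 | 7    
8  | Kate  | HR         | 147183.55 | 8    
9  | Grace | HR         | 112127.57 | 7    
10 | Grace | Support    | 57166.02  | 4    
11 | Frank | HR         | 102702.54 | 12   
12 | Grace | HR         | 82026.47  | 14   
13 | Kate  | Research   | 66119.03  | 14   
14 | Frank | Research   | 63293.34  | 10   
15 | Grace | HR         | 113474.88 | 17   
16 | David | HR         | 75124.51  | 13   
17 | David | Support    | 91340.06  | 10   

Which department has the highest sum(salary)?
SELECT department, SUM(salary) as val
FROM employees
GROUP BY department
ORDER BY val DESC
LIMIT 1

Result: HR with sum(salary) = 1072714.45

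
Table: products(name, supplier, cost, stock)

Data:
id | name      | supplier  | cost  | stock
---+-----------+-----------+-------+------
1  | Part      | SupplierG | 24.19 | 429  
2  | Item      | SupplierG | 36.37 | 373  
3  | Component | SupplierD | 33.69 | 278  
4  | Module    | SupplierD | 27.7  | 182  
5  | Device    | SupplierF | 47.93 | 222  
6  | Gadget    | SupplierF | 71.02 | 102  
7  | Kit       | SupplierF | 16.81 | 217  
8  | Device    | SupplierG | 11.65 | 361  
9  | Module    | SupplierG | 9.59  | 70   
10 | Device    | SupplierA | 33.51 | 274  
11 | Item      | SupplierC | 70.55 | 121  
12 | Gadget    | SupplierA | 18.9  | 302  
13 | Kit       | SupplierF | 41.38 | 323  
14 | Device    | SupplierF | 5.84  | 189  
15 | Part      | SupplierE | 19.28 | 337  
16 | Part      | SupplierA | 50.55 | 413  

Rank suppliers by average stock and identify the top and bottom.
SELECT supplier, AVG(stock)
FROM products
GROUP BY supplier
ORDER BY AVG(stock)

All groups:
  SupplierC: 121.00
  SupplierF: 210.60
  SupplierD: 230.00
  SupplierG: 308.25
  SupplierA: 329.67
  SupplierE: 337.00

Highest: SupplierE (337.00)
Lowest: SupplierC (121.00)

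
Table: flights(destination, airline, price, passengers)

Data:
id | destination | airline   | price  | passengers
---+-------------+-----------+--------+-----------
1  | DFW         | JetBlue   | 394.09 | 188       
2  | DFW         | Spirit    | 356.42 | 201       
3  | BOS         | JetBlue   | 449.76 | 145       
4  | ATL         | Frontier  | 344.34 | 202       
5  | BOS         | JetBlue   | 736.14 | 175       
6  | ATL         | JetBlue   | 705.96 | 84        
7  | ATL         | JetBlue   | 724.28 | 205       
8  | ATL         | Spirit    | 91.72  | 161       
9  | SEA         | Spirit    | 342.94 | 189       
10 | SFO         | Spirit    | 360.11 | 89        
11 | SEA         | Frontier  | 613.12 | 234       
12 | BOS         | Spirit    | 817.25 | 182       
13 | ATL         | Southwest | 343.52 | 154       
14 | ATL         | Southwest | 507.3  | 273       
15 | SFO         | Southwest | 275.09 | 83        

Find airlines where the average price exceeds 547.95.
SELECT airline, AVG(price)
FROM flights
GROUP BY airline
HAVING AVG(price) > 547.95

Result:
  JetBlue: avg=602.05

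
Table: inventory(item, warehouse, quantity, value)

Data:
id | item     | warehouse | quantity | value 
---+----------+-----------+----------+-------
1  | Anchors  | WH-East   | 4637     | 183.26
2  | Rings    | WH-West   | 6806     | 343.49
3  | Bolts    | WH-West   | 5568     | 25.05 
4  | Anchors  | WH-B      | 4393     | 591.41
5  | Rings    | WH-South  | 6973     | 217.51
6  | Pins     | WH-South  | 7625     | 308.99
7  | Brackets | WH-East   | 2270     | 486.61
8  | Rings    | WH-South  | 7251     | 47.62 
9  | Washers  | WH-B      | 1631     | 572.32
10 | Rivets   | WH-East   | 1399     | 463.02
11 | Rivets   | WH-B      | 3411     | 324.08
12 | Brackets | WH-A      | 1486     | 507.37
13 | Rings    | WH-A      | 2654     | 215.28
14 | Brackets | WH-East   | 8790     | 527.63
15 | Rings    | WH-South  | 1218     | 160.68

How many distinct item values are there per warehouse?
SELECT warehouse, COUNT(DISTINCT item)
FROM inventory
GROUP BY warehouse

Result:
  WH-A: 2 distinct
  WH-B: 3 distinct
  WH-East: 3 distinct
  WH-South: 2 distinct
  WH-West: 2 distinct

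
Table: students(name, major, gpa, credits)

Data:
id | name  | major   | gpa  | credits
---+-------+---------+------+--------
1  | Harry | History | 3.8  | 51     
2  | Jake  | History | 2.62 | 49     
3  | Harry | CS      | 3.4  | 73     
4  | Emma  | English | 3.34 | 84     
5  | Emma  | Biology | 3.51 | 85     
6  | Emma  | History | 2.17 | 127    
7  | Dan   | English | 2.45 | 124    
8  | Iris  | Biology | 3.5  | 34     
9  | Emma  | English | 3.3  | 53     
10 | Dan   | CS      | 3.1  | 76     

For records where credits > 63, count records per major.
SELECT major, COUNT(*)
FROM students
WHERE credits > 63
GROUP BY major

Note: WHERE filters rows before grouping.

Result:
  Biology: 1
  CS: 2
  English: 2
  History: 1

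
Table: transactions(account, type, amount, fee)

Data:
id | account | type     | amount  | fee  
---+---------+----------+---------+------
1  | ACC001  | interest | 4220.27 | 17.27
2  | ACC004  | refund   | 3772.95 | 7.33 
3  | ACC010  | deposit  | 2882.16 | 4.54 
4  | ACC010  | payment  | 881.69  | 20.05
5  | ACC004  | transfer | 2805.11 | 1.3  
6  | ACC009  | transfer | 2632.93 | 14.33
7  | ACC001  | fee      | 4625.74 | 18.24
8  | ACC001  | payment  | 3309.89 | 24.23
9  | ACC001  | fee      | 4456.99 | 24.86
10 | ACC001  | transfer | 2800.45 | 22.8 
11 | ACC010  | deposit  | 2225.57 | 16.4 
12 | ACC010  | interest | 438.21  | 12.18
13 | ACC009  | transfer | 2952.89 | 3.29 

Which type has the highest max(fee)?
SELECT type, MAX(fee) as val
FROM transactions
GROUP BY type
ORDER BY val DESC
LIMIT 1

Result: fee with max(fee) = 24.86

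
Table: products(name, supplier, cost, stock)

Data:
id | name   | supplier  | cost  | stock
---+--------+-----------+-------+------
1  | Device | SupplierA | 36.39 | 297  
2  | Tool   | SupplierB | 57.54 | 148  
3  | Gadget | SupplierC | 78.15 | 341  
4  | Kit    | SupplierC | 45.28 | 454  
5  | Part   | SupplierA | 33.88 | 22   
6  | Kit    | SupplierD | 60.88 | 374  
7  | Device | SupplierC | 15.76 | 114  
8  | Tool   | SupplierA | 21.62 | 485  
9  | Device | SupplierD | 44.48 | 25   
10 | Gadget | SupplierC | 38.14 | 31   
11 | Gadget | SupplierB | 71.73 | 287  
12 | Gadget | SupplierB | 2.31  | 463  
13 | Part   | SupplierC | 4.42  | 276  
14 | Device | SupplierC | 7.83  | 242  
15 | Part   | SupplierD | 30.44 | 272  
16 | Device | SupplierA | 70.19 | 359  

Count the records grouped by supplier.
SELECT supplier, COUNT(*) as count
FROM products
GROUP BY supplier

Result:
  SupplierA: 4
  SupplierB: 3
  SupplierC: 6
  SupplierD: 3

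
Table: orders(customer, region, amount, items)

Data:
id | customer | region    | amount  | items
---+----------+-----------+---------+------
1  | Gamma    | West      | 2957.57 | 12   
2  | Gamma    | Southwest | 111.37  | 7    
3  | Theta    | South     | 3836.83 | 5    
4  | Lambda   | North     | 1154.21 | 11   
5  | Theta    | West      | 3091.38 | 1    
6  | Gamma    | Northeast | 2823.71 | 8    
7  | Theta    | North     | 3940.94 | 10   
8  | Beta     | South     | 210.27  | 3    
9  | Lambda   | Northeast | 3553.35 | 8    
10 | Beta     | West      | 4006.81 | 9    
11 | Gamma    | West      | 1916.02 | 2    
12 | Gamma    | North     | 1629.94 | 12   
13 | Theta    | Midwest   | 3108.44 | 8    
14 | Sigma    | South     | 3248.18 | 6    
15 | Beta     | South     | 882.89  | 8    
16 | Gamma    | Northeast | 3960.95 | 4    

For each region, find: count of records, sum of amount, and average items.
SELECT region,
       COUNT(*) as cnt,
       SUM(amount) as total_amount,
       AVG(items) as avg_items
FROM orders
GROUP BY region

Result:
  Midwest: 1 records, 3108.44 total amount, 8.00 avg items
  North: 3 records, 6725.09 total amount, 11.00 avg items
  Northeast: 3 records, 10338.01 total amount, 6.67 avg items
  South: 4 records, 8178.17 total amount, 5.50 avg items
  Southwest: 1 records, 111.37 total amount, 7.00 avg items
  West: 4 records, 11971.78 total amount, 6.00 avg items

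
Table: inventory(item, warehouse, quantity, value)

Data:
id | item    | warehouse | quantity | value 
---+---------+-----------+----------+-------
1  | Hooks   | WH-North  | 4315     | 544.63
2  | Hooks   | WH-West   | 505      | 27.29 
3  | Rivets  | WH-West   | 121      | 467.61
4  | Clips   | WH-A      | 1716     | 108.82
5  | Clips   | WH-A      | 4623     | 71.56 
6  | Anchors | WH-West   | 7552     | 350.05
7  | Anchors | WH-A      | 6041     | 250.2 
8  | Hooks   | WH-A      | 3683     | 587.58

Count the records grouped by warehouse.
SELECT warehouse, COUNT(*) as count
FROM inventory
GROUP BY warehouse

Result:
  WH-A: 4
  WH-North: 1
  WH-West: 3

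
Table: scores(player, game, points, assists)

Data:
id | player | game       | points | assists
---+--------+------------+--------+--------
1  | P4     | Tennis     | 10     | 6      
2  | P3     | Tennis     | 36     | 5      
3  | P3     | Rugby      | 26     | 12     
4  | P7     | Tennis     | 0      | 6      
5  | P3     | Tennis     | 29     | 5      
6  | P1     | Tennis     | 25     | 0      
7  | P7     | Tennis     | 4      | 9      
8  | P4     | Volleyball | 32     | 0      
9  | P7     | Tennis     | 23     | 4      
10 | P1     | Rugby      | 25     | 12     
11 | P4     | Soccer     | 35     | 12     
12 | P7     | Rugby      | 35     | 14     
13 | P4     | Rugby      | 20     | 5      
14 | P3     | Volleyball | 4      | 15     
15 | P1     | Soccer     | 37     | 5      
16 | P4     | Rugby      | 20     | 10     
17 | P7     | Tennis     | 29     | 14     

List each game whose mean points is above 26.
SELECT game, AVG(points)
FROM scores
GROUP BY game
HAVING AVG(points) > 26

Result:
  Soccer: avg=36.00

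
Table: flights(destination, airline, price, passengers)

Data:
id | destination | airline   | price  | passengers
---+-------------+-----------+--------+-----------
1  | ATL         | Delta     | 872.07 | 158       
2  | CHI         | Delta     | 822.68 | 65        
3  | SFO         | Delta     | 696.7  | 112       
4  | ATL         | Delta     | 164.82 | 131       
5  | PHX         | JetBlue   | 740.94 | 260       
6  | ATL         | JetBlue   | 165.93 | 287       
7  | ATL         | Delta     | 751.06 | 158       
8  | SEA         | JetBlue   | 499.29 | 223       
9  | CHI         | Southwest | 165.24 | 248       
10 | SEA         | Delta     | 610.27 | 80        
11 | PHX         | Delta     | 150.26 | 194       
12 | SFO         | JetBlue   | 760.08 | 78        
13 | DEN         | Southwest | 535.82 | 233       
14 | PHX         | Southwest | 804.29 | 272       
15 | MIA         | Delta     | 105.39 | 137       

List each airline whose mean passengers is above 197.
SELECT airline, AVG(passengers)
FROM flights
GROUP BY airline
HAVING AVG(passengers) > 197

Result:
  JetBlue: avg=212.00
  Southwest: avg=251.00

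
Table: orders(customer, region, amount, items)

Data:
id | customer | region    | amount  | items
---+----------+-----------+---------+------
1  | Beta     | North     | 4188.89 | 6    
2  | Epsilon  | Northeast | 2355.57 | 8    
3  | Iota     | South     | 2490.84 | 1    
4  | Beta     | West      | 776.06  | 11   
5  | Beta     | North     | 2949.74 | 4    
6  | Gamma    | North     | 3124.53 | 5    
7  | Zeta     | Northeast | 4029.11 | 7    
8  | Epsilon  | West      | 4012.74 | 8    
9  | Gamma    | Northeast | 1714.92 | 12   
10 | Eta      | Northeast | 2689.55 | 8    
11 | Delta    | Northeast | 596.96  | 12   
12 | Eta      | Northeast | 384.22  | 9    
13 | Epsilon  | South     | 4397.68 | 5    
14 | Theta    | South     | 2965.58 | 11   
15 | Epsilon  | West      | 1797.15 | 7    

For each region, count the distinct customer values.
SELECT region, COUNT(DISTINCT customer)
FROM orders
GROUP BY region

Result:
  North: 2 distinct
  Northeast: 5 distinct
  South: 3 distinct
  West: 2 distinct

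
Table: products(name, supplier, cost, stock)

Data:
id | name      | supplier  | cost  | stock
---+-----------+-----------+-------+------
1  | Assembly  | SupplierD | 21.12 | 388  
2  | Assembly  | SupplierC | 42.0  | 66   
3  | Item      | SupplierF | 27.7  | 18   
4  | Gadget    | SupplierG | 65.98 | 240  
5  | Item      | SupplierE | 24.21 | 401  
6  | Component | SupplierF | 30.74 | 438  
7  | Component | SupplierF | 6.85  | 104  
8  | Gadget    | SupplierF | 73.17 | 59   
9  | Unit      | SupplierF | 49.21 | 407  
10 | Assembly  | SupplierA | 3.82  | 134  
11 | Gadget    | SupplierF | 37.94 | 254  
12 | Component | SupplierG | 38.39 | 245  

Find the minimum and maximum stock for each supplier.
SELECT supplier, MIN(stock), MAX(stock)
FROM products
GROUP BY supplier

Result:
  SupplierA: min=134, max=134
  SupplierC: min=66, max=66
  SupplierD: min=388, max=388
  SupplierE: min=401, max=401
  SupplierF: min=18, max=438
  SupplierG: min=240, max=245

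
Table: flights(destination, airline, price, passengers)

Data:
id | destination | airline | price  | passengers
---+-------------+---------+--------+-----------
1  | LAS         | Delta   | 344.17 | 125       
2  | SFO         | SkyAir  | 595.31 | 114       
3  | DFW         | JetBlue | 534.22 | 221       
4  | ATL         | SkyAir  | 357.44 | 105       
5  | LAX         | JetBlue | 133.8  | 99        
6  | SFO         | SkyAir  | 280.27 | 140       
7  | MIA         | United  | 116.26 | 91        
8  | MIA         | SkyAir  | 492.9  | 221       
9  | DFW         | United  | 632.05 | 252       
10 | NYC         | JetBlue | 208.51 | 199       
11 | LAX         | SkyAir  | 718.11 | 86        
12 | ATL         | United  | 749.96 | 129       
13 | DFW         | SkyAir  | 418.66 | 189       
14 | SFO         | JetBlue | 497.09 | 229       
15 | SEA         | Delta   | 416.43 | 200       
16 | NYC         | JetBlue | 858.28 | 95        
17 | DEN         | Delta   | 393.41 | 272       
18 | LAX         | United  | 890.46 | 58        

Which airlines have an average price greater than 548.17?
SELECT airline, AVG(price)
FROM flights
GROUP BY airline
HAVING AVG(price) > 548.17

Result:
  United: avg=597.18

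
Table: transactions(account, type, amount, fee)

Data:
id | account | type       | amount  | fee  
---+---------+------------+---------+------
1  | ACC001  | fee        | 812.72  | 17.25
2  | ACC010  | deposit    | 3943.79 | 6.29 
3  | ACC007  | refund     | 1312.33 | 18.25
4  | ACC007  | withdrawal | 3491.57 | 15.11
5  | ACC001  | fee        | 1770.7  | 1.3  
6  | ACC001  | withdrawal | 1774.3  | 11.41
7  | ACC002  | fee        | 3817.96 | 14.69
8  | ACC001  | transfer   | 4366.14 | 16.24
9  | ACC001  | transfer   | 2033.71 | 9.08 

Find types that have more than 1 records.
SELECT type, COUNT(*) as cnt
FROM transactions
GROUP BY type
HAVING COUNT(*) > 1

Result:
  fee: 3
  transfer: 2
  withdrawal: 2

Note: HAVING filters groups after aggregation, WHERE filters rows before.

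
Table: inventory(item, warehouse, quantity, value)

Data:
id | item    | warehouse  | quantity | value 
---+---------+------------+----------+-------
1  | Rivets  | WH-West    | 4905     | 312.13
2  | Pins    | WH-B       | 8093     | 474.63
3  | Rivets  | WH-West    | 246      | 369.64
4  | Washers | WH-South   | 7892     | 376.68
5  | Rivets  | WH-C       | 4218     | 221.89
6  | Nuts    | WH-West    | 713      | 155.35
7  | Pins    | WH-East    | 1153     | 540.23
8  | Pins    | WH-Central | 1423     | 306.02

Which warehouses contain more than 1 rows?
SELECT warehouse, COUNT(*) as cnt
FROM inventory
GROUP BY warehouse
HAVING COUNT(*) > 1

Result:
  WH-West: 3

Note: HAVING filters groups after aggregation, WHERE filters rows before.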